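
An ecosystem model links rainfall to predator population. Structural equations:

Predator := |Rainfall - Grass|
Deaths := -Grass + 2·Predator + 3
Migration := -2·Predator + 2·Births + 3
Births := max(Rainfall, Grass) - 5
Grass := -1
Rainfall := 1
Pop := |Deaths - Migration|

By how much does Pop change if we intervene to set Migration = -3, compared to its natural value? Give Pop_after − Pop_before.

-6

Intervening sets Migration = -3 and removes its equation (Migration := -2·Predator + 2·Births + 3).
Predator = |Rainfall - Grass|  [with Rainfall=1, Grass=-1]  = 2
Deaths = -Grass + 2·Predator + 3  [with Grass=-1, Predator=2]  = 8
Pop = |Deaths - Migration|  [with Deaths=8, Migration=-3]  = 11
Without intervention: Predator = |Rainfall - Grass|  [with Rainfall=1, Grass=-1]  = 2; Births = max(Rainfall, Grass) - 5  [with Rainfall=1, Grass=-1]  = -4; Deaths = -Grass + 2·Predator + 3  [with Grass=-1, Predator=2]  = 8; Migration = -2·Predator + 2·Births + 3  [with Predator=2, Births=-4]  = -9; Pop = |Deaths - Migration|  [with Deaths=8, Migration=-9]  = 17.
Change = 11 − 17 = -6.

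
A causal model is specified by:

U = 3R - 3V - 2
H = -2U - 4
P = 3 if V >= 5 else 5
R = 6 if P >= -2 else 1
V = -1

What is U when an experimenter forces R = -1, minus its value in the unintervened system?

-21

The intervention breaks the incoming arrows to R: R = 6 if P >= -2 else 1 no longer applies, and R = -1.
U = 3R - 3V - 2  [with R=-1, V=-1]  = -2
Without intervention: P = 3 if V >= 5 else 5  [with V=-1]  = 5; R = 6 if P >= -2 else 1  [with P=5]  = 6; U = 3R - 3V - 2  [with R=6, V=-1]  = 19.
Change = -2 − 19 = -21.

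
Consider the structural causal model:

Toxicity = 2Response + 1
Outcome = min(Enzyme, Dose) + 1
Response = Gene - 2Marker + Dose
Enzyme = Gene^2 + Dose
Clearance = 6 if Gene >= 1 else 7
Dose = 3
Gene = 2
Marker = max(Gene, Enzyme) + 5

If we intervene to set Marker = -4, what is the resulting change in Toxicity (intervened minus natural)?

Under do(Marker=-4), the mechanism Marker = max(Gene, Enzyme) + 5 is discarded; Marker is fixed at -4.
Response = Gene - 2Marker + Dose  [with Gene=2, Marker=-4, Dose=3]  = 13
Toxicity = 2Response + 1  [with Response=13]  = 27
Without intervention: Enzyme = Gene^2 + Dose  [with Gene=2, Dose=3]  = 7; Marker = max(Gene, Enzyme) + 5  [with Gene=2, Enzyme=7]  = 12; Response = Gene - 2Marker + Dose  [with Gene=2, Marker=12, Dose=3]  = -19; Toxicity = 2Response + 1  [with Response=-19]  = -37.
Change = 27 − (-37) = 64.

64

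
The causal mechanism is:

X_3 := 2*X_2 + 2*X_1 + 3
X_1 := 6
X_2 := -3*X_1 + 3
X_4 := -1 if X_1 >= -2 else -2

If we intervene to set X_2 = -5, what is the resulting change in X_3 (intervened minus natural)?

The intervention breaks the incoming arrows to X_2: X_2 := -3*X_1 + 3 no longer applies, and X_2 = -5.
X_3 = 2*X_2 + 2*X_1 + 3  [with X_2=-5, X_1=6]  = 5
Without intervention: X_2 = -3*X_1 + 3  [with X_1=6]  = -15; X_3 = 2*X_2 + 2*X_1 + 3  [with X_2=-15, X_1=6]  = -15.
Change = 5 − (-15) = 20.

20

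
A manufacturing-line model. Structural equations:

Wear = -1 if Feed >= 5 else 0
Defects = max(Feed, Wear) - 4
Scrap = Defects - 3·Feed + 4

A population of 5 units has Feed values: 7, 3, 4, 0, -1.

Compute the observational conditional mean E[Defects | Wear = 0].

Observing Wear=0 restricts to units where Wear's equation naturally yields 0: Feed ∈ {3, 4, 0, -1}. In that subpopulation Defects = -1, 0, -4, -4, mean -2.25.

-2.25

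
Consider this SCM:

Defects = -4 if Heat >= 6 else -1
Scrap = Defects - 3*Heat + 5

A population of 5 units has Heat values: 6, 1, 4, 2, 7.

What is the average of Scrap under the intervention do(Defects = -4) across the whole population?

do(Defects=-4) breaks Defects's dependence on Heat. With Defects=-4 fixed, Scrap across the units is -17, -2, -11, -5, -20, mean -11.

-11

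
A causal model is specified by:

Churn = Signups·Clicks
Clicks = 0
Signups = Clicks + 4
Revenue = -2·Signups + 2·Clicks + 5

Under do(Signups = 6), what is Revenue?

-7

Under do(Signups=6), the mechanism Signups = Clicks + 4 is discarded; Signups is fixed at 6.
Revenue = -2·Signups + 2·Clicks + 5  [with Signups=6, Clicks=0]  = -7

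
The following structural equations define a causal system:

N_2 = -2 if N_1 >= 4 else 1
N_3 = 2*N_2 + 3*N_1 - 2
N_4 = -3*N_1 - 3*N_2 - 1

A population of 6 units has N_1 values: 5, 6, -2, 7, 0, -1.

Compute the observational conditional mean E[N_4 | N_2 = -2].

E[N_4|N_2=-2] averages over only the 3 units with N_2=-2 (N_1 = 5, 6, 7): N_4 = -10, -13, -16, mean -13.

-13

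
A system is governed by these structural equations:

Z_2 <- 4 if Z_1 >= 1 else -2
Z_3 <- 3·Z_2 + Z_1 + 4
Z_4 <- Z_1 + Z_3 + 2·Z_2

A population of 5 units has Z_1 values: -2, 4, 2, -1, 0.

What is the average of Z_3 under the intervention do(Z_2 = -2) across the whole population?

Under do(Z_2=-2), Z_2's equation is replaced by Z_2=-2 for every unit. Per-unit Z_3: -4, 2, 0, -3, -2. Mean = -1.4.

-1.4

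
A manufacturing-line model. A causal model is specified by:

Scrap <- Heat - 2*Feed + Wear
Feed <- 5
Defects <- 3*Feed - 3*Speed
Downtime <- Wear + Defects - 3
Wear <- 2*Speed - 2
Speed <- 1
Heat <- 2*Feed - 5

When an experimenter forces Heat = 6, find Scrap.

The intervention breaks the incoming arrows to Heat: Heat <- 2*Feed - 5 no longer applies, and Heat = 6.
Wear = 2*Speed - 2  [with Speed=1]  = 0
Scrap = Heat - 2*Feed + Wear  [with Heat=6, Feed=5, Wear=0]  = -4

-4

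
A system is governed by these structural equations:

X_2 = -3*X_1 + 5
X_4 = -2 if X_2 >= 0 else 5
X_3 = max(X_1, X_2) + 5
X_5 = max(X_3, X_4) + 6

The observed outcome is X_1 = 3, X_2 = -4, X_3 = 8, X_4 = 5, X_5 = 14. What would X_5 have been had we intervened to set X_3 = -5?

do(X_3=-5) replaces the equation X_3 = max(X_1, X_2) + 5 with the constant X_3 = -5.
X_2 = -3*X_1 + 5  [with X_1=3]  = -4
X_4 = -2 if X_2 >= 0 else 5  [with X_2=-4]  = 5
X_5 = max(X_3, X_4) + 6  [with X_3=-5, X_4=5]  = 11

11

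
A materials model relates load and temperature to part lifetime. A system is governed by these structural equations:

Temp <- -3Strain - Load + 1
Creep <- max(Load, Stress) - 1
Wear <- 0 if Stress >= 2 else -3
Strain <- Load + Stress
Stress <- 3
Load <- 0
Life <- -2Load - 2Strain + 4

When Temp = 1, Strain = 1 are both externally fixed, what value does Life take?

The joint intervention fixes Temp = 1, Strain = 1, removing each variable's own equation.
Life = -2Load - 2Strain + 4  [with Load=0, Strain=1]  = 2

2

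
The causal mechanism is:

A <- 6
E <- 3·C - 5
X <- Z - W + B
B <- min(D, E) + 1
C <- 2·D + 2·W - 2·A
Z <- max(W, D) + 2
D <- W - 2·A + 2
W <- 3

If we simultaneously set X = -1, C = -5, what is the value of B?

-19

The joint intervention fixes X = -1, C = -5, removing each variable's own equation.
D = W - 2·A + 2  [with W=3, A=6]  = -7
E = 3·C - 5  [with C=-5]  = -20
B = min(D, E) + 1  [with D=-7, E=-20]  = -19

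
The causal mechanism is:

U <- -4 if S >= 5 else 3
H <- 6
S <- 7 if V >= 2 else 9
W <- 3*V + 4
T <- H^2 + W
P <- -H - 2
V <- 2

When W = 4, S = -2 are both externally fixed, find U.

The joint intervention fixes W = 4, S = -2, removing each variable's own equation.
U = -4 if S >= 5 else 3  [with S=-2]  = 3

3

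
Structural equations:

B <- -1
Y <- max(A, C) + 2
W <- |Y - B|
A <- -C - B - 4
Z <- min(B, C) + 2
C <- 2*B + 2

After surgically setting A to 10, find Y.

do(A=10) replaces the equation A <- -C - B - 4 with the constant A = 10.
C = 2*B + 2  [with B=-1]  = 0
Y = max(A, C) + 2  [with A=10, C=0]  = 12

12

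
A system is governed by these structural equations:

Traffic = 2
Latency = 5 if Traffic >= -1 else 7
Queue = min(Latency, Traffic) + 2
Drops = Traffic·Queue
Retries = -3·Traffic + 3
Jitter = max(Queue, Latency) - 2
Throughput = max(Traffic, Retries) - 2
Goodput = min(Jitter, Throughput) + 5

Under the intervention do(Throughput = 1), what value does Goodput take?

do(Throughput=1) replaces the equation Throughput = max(Traffic, Retries) - 2 with the constant Throughput = 1.
Latency = 5 if Traffic >= -1 else 7  [with Traffic=2]  = 5
Queue = min(Latency, Traffic) + 2  [with Latency=5, Traffic=2]  = 4
Jitter = max(Queue, Latency) - 2  [with Queue=4, Latency=5]  = 3
Goodput = min(Jitter, Throughput) + 5  [with Jitter=3, Throughput=1]  = 6

6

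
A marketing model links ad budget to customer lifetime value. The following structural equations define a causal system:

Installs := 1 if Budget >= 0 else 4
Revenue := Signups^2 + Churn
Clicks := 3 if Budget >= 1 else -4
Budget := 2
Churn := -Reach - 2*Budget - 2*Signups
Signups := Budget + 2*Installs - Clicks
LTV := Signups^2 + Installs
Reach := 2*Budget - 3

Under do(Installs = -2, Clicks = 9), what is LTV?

The joint intervention fixes Installs = -2, Clicks = 9, removing each variable's own equation.
Signups = Budget + 2*Installs - Clicks  [with Budget=2, Installs=-2, Clicks=9]  = -11
LTV = Signups^2 + Installs  [with Signups=-11, Installs=-2]  = 119

119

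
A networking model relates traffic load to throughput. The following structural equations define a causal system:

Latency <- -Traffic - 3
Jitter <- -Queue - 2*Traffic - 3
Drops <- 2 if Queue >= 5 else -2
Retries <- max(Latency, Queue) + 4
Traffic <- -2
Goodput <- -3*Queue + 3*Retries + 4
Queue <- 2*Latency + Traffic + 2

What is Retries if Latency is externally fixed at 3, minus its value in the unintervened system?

7

do(Latency=3) replaces the equation Latency <- -Traffic - 3 with the constant Latency = 3.
Queue = 2*Latency + Traffic + 2  [with Latency=3, Traffic=-2]  = 6
Retries = max(Latency, Queue) + 4  [with Latency=3, Queue=6]  = 10
Without intervention: Latency = -Traffic - 3  [with Traffic=-2]  = -1; Queue = 2*Latency + Traffic + 2  [with Latency=-1, Traffic=-2]  = -2; Retries = max(Latency, Queue) + 4  [with Latency=-1, Queue=-2]  = 3.
Change = 10 − 3 = 7.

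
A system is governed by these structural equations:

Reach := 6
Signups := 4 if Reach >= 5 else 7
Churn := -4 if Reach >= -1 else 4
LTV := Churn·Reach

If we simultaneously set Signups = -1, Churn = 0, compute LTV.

Setting Signups = -1, Churn = 0 by intervention discards those variables' equations.
LTV = Churn·Reach  [with Churn=0, Reach=6]  = 0

0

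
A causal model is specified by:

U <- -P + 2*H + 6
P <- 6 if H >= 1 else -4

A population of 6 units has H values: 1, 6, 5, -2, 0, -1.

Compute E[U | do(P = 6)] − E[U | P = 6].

-5

Under do(P=6), P's equation is replaced by P=6 for every unit. Per-unit U: 2, 12, 10, -4, 0, -2. Mean = 3.
E[U|P=6] averages over only the 3 units with P=6 (H = 1, 6, 5): U = 2, 12, 10, mean 8.
Difference = 3 − 8 = -5.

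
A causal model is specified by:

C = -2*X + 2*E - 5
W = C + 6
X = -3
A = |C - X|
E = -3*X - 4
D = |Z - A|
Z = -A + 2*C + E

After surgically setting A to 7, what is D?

13

The intervention breaks the incoming arrows to A: A = |C - X| no longer applies, and A = 7.
E = -3*X - 4  [with X=-3]  = 5
C = -2*X + 2*E - 5  [with X=-3, E=5]  = 11
Z = -A + 2*C + E  [with A=7, C=11, E=5]  = 20
D = |Z - A|  [with Z=20, A=7]  = 13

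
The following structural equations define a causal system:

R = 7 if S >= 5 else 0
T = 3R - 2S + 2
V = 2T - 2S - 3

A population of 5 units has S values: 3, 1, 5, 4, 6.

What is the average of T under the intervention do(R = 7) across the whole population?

15.4

do(R=7) breaks R's dependence on S. With R=7 fixed, T across the units is 17, 21, 13, 15, 11, mean 15.4.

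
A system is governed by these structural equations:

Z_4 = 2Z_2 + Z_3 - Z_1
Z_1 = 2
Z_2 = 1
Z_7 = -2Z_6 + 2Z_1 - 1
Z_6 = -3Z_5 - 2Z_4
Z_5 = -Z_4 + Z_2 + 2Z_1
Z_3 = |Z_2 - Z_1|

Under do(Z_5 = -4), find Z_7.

Under do(Z_5=-4), the mechanism Z_5 = -Z_4 + Z_2 + 2Z_1 is discarded; Z_5 is fixed at -4.
Z_3 = |Z_2 - Z_1|  [with Z_2=1, Z_1=2]  = 1
Z_4 = 2Z_2 + Z_3 - Z_1  [with Z_2=1, Z_3=1, Z_1=2]  = 1
Z_6 = -3Z_5 - 2Z_4  [with Z_5=-4, Z_4=1]  = 10
Z_7 = -2Z_6 + 2Z_1 - 1  [with Z_6=10, Z_1=2]  = -17

-17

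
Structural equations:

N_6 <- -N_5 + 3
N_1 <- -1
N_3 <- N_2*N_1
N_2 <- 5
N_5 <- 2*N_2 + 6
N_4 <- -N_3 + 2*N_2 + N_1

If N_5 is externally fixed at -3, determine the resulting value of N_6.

6

The intervention breaks the incoming arrows to N_5: N_5 <- 2*N_2 + 6 no longer applies, and N_5 = -3.
N_6 = -N_5 + 3  [with N_5=-3]  = 6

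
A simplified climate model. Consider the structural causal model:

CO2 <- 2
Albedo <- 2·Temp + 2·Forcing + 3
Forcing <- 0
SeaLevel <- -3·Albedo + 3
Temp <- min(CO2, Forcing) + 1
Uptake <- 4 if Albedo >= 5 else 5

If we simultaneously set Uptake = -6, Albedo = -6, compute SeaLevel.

Setting Uptake = -6, Albedo = -6 by intervention discards those variables' equations.
SeaLevel = -3·Albedo + 3  [with Albedo=-6]  = 21

21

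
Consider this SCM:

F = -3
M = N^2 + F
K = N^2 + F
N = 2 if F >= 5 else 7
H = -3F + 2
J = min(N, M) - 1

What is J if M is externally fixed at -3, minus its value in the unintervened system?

-10

The intervention breaks the incoming arrows to M: M = N^2 + F no longer applies, and M = -3.
N = 2 if F >= 5 else 7  [with F=-3]  = 7
J = min(N, M) - 1  [with N=7, M=-3]  = -4
Without intervention: N = 2 if F >= 5 else 7  [with F=-3]  = 7; M = N^2 + F  [with N=7, F=-3]  = 46; J = min(N, M) - 1  [with N=7, M=46]  = 6.
Change = -4 − 6 = -10.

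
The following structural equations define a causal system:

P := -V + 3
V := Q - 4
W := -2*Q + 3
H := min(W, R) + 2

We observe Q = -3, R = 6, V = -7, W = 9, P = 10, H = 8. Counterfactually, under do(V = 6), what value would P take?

-3

do(V=6) replaces the equation V := Q - 4 with the constant V = 6.
P = -V + 3  [with V=6]  = -3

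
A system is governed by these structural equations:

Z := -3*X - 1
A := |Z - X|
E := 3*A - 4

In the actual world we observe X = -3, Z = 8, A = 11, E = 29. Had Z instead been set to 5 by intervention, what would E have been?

Under do(Z=5), the mechanism Z := -3*X - 1 is discarded; Z is fixed at 5.
A = |Z - X|  [with Z=5, X=-3]  = 8
E = 3*A - 4  [with A=8]  = 20

20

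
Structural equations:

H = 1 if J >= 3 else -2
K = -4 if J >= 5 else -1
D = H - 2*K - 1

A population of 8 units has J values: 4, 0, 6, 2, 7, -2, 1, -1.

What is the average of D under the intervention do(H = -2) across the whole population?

0.5

Under do(H=-2), H's equation is replaced by H=-2 for every unit. Per-unit D: -1, -1, 5, -1, 5, -1, -1, -1. Mean = 0.5.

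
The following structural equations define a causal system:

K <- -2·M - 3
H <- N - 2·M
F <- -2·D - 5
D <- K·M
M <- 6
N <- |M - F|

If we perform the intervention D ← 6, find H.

The intervention breaks the incoming arrows to D: D <- K·M no longer applies, and D = 6.
F = -2·D - 5  [with D=6]  = -17
N = |M - F|  [with M=6, F=-17]  = 23
H = N - 2·M  [with N=23, M=6]  = 11

11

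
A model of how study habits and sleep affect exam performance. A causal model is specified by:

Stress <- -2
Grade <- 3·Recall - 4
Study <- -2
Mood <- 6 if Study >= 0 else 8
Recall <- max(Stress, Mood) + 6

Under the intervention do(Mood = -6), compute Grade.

do(Mood=-6) replaces the equation Mood <- 6 if Study >= 0 else 8 with the constant Mood = -6.
Recall = max(Stress, Mood) + 6  [with Stress=-2, Mood=-6]  = 4
Grade = 3·Recall - 4  [with Recall=4]  = 8

8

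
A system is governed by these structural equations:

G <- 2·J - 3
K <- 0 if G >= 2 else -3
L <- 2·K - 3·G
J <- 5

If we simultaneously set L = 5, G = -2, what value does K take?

Setting L = 5, G = -2 by intervention discards those variables' equations.
K = 0 if G >= 2 else -3  [with G=-2]  = -3

-3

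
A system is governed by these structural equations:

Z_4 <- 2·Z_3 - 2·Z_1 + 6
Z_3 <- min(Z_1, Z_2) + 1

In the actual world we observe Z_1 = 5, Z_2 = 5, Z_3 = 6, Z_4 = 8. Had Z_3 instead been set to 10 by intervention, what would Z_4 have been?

The intervention breaks the incoming arrows to Z_3: Z_3 <- min(Z_1, Z_2) + 1 no longer applies, and Z_3 = 10.
Z_4 = 2·Z_3 - 2·Z_1 + 6  [with Z_3=10, Z_1=5]  = 16

16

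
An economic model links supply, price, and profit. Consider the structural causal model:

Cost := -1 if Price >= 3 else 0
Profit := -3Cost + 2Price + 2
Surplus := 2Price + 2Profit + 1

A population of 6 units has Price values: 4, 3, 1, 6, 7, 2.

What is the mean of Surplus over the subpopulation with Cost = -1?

Conditioning on Cost=-1 selects the 4 unit(s) with Price ∈ {4, 3, 6, 7}. Their Surplus values: 35, 29, 47, 53. Mean = 41.

41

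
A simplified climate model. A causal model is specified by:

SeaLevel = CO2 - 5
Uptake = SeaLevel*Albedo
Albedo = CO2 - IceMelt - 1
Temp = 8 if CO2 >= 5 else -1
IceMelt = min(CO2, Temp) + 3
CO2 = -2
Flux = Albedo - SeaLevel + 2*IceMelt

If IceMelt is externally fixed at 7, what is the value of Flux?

The intervention breaks the incoming arrows to IceMelt: IceMelt = min(CO2, Temp) + 3 no longer applies, and IceMelt = 7.
Albedo = CO2 - IceMelt - 1  [with CO2=-2, IceMelt=7]  = -10
SeaLevel = CO2 - 5  [with CO2=-2]  = -7
Flux = Albedo - SeaLevel + 2*IceMelt  [with Albedo=-10, SeaLevel=-7, IceMelt=7]  = 11

11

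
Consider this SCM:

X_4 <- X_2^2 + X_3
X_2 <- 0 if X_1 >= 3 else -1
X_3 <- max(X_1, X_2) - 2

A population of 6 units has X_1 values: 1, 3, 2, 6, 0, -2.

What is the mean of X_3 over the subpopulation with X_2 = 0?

2.5

Observing X_2=0 restricts to units where X_2's equation naturally yields 0: X_1 ∈ {3, 6}. In that subpopulation X_3 = 1, 4, mean 2.5.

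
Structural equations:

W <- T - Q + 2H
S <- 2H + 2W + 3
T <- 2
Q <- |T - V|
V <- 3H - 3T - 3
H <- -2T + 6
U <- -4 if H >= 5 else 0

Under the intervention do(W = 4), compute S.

15

Under do(W=4), the mechanism W <- T - Q + 2H is discarded; W is fixed at 4.
H = -2T + 6  [with T=2]  = 2
S = 2H + 2W + 3  [with H=2, W=4]  = 15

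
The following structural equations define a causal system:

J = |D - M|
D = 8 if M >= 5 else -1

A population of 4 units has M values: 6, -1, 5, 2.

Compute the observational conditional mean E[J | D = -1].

E[J|D=-1] averages over only the 2 units with D=-1 (M = -1, 2): J = 0, 3, mean 1.5.

1.5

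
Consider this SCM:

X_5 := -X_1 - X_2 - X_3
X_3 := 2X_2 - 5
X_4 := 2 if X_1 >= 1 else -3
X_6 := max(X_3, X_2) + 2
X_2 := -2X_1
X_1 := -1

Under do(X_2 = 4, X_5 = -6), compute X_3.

3

Under do(X_2 = 4, X_5 = -6), each intervened variable's structural equation is replaced by its fixed value.
X_3 = 2X_2 - 5  [with X_2=4]  = 3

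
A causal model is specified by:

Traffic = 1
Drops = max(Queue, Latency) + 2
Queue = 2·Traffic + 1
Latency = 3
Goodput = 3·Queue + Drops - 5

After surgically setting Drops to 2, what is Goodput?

6

Intervening sets Drops = 2 and removes its equation (Drops = max(Queue, Latency) + 2).
Queue = 2·Traffic + 1  [with Traffic=1]  = 3
Goodput = 3·Queue + Drops - 5  [with Queue=3, Drops=2]  = 6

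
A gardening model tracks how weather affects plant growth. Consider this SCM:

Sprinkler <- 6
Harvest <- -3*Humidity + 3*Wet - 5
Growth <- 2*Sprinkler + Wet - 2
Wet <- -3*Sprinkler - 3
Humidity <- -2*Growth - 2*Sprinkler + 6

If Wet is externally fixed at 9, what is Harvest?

154

do(Wet=9) replaces the equation Wet <- -3*Sprinkler - 3 with the constant Wet = 9.
Growth = 2*Sprinkler + Wet - 2  [with Sprinkler=6, Wet=9]  = 19
Humidity = -2*Growth - 2*Sprinkler + 6  [with Growth=19, Sprinkler=6]  = -44
Harvest = -3*Humidity + 3*Wet - 5  [with Humidity=-44, Wet=9]  = 154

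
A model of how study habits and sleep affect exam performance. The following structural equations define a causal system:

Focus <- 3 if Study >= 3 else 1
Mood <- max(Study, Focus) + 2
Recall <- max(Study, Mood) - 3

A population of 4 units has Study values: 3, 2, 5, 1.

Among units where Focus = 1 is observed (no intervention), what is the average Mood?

Conditioning on Focus=1 selects the 2 unit(s) with Study ∈ {2, 1}. Their Mood values: 4, 3. Mean = 3.5.

3.5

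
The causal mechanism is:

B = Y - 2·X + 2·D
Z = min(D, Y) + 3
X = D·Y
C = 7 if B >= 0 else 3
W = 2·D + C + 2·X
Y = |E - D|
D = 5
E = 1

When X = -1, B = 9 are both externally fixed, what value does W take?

The joint intervention fixes X = -1, B = 9, removing each variable's own equation.
C = 7 if B >= 0 else 3  [with B=9]  = 7
W = 2·D + C + 2·X  [with D=5, C=7, X=-1]  = 15

15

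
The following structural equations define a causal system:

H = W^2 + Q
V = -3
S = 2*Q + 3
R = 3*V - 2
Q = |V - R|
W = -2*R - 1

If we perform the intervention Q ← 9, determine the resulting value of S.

21

The intervention breaks the incoming arrows to Q: Q = |V - R| no longer applies, and Q = 9.
S = 2*Q + 3  [with Q=9]  = 21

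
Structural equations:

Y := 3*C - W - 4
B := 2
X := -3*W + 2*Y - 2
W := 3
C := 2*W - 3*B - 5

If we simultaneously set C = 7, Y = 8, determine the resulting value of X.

Setting C = 7, Y = 8 by intervention discards those variables' equations.
X = -3*W + 2*Y - 2  [with W=3, Y=8]  = 5

5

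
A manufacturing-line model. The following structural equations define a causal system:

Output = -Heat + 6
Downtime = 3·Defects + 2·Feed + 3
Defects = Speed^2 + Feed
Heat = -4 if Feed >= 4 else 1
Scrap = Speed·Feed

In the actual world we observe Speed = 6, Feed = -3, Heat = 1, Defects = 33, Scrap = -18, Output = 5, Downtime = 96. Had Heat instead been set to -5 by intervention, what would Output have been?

11

The intervention breaks the incoming arrows to Heat: Heat = -4 if Feed >= 4 else 1 no longer applies, and Heat = -5.
Output = -Heat + 6  [with Heat=-5]  = 11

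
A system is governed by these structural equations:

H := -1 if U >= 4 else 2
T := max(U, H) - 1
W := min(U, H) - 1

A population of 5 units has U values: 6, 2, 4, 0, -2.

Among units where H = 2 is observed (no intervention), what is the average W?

-1

E[W|H=2] averages over only the 3 units with H=2 (U = 2, 0, -2): W = 1, -1, -3, mean -1.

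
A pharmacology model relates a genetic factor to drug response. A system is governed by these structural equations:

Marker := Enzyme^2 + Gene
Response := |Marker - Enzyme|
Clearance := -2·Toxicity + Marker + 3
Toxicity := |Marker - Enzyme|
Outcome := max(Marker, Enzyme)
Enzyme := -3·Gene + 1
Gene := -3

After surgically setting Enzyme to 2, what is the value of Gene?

Under do(Enzyme=2), the mechanism Enzyme := -3·Gene + 1 is discarded; Enzyme is fixed at 2.
Gene is not downstream of the intervention, so its value is determined by the original equations.

-3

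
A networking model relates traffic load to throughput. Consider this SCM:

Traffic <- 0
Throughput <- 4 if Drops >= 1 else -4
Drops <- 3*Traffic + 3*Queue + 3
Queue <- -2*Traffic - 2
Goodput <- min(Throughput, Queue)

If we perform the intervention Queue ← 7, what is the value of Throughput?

Under do(Queue=7), the mechanism Queue <- -2*Traffic - 2 is discarded; Queue is fixed at 7.
Drops = 3*Traffic + 3*Queue + 3  [with Traffic=0, Queue=7]  = 24
Throughput = 4 if Drops >= 1 else -4  [with Drops=24]  = 4

4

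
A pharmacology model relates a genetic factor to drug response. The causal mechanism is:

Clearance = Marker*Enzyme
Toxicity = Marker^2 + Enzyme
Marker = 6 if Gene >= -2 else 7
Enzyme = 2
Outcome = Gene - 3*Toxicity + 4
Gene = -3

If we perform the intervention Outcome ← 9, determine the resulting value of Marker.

do(Outcome=9) replaces the equation Outcome = Gene - 3*Toxicity + 4 with the constant Outcome = 9.
Marker is not downstream of the intervention, so its value is determined by the original equations.
Marker = 6 if Gene >= -2 else 7  [with Gene=-3]  = 7

7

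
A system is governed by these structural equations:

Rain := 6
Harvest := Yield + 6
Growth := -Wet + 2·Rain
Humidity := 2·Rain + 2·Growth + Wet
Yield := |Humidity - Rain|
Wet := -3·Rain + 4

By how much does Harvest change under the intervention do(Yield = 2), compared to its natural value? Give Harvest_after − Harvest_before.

The intervention breaks the incoming arrows to Yield: Yield := |Humidity - Rain| no longer applies, and Yield = 2.
Harvest = Yield + 6  [with Yield=2]  = 8
Without intervention: Wet = -3·Rain + 4  [with Rain=6]  = -14; Growth = -Wet + 2·Rain  [with Wet=-14, Rain=6]  = 26; Humidity = 2·Rain + 2·Growth + Wet  [with Rain=6, Growth=26, Wet=-14]  = 50; Yield = |Humidity - Rain|  [with Humidity=50, Rain=6]  = 44; Harvest = Yield + 6  [with Yield=44]  = 50.
Change = 8 − 50 = -42.

-42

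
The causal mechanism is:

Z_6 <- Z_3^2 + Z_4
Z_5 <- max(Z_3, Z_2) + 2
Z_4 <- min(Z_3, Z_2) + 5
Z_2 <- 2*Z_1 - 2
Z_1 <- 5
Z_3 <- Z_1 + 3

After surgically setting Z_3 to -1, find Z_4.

4

The intervention breaks the incoming arrows to Z_3: Z_3 <- Z_1 + 3 no longer applies, and Z_3 = -1.
Z_2 = 2*Z_1 - 2  [with Z_1=5]  = 8
Z_4 = min(Z_3, Z_2) + 5  [with Z_3=-1, Z_2=8]  = 4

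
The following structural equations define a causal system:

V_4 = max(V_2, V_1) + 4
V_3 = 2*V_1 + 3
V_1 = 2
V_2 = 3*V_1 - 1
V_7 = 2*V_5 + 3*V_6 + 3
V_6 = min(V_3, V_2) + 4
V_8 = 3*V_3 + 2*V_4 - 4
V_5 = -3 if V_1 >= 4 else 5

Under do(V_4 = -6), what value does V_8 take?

5

do(V_4=-6) replaces the equation V_4 = max(V_2, V_1) + 4 with the constant V_4 = -6.
V_3 = 2*V_1 + 3  [with V_1=2]  = 7
V_8 = 3*V_3 + 2*V_4 - 4  [with V_3=7, V_4=-6]  = 5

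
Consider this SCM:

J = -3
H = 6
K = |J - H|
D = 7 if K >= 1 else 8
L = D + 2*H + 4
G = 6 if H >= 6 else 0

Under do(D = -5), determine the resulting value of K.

Under do(D=-5), the mechanism D = 7 if K >= 1 else 8 is discarded; D is fixed at -5.
Since K is not a descendant of the intervened variable, it is unaffected.
K = |J - H|  [with J=-3, H=6]  = 9

9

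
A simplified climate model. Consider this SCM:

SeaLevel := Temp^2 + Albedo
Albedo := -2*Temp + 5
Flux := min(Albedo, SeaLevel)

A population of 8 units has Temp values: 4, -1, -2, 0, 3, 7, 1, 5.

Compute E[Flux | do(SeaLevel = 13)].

Every unit gets SeaLevel=13 under the intervention. Flux values become -3, 7, 9, 5, -1, -9, 3, -5; E[Flux|do(SeaLevel=13)] = 0.75.

0.75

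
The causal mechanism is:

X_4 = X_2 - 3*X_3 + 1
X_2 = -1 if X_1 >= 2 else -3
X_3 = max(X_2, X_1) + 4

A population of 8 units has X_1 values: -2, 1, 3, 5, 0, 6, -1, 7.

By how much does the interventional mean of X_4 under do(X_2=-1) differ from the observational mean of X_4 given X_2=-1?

8.25

Every unit gets X_2=-1 under the intervention. X_4 values become -9, -15, -21, -27, -12, -30, -9, -33; E[X_4|do(X_2=-1)] = -19.5.
Conditioning on X_2=-1 selects the 4 unit(s) with X_1 ∈ {3, 5, 6, 7}. Their X_4 values: -21, -27, -30, -33. Mean = -27.75.
Difference = -19.5 − (-27.75) = 8.25.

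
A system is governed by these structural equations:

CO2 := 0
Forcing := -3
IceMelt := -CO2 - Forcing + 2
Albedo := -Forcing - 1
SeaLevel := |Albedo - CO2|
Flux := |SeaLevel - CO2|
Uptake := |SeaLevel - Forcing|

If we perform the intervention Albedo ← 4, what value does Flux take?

Under do(Albedo=4), the mechanism Albedo := -Forcing - 1 is discarded; Albedo is fixed at 4.
SeaLevel = |Albedo - CO2|  [with Albedo=4, CO2=0]  = 4
Flux = |SeaLevel - CO2|  [with SeaLevel=4, CO2=0]  = 4

4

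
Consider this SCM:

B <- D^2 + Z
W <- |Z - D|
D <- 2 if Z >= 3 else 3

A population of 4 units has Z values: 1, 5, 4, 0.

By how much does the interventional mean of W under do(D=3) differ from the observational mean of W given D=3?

-0.5

The intervention sets D=3 in all 4 units regardless of Z. Recomputing W per unit gives 2, 2, 1, 3; average 2.
Observing D=3 restricts to units where D's equation naturally yields 3: Z ∈ {1, 0}. In that subpopulation W = 2, 3, mean 2.5.
Difference = 2 − 2.5 = -0.5.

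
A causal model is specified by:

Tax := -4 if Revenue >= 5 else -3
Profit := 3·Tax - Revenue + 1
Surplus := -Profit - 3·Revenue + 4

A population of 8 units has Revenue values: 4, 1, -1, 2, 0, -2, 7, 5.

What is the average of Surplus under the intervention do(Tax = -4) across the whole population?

11

do(Tax=-4) breaks Tax's dependence on Revenue. With Tax=-4 fixed, Surplus across the units is 7, 13, 17, 11, 15, 19, 1, 5, mean 11.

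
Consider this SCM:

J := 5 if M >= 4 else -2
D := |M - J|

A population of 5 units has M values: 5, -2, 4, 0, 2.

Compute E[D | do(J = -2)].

3.8

do(J=-2) breaks J's dependence on M. With J=-2 fixed, D across the units is 7, 0, 6, 2, 4, mean 3.8.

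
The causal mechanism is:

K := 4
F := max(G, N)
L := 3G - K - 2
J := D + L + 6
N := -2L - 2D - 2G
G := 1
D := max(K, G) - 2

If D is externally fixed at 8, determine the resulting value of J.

11

Under do(D=8), the mechanism D := max(K, G) - 2 is discarded; D is fixed at 8.
L = 3G - K - 2  [with G=1, K=4]  = -3
J = D + L + 6  [with D=8, L=-3]  = 11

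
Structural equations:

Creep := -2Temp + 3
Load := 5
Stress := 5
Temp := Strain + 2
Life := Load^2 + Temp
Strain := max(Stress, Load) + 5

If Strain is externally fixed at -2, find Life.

25

The intervention breaks the incoming arrows to Strain: Strain := max(Stress, Load) + 5 no longer applies, and Strain = -2.
Temp = Strain + 2  [with Strain=-2]  = 0
Life = Load^2 + Temp  [with Load=5, Temp=0]  = 25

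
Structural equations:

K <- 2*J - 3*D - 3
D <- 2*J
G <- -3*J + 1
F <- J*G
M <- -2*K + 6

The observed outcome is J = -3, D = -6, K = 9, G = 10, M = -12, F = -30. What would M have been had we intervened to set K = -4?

14

do(K=-4) replaces the equation K <- 2*J - 3*D - 3 with the constant K = -4.
M = -2*K + 6  [with K=-4]  = 14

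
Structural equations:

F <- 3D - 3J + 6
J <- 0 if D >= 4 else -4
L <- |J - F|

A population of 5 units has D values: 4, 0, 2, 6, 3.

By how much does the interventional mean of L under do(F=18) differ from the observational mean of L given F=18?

do(F=18) breaks F's dependence on D. With F=18 fixed, L across the units is 18, 22, 22, 18, 22, mean 20.4.
E[L|F=18] averages over only the 2 units with F=18 (D = 4, 0): L = 18, 22, mean 20.
Difference = 20.4 − 20 = 0.4.

0.4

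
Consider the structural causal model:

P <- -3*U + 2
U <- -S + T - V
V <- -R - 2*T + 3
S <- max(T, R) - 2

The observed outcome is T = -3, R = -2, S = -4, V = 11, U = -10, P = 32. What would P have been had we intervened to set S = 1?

The intervention breaks the incoming arrows to S: S <- max(T, R) - 2 no longer applies, and S = 1.
V = -R - 2*T + 3  [with R=-2, T=-3]  = 11
U = -S + T - V  [with S=1, T=-3, V=11]  = -15
P = -3*U + 2  [with U=-15]  = 47

47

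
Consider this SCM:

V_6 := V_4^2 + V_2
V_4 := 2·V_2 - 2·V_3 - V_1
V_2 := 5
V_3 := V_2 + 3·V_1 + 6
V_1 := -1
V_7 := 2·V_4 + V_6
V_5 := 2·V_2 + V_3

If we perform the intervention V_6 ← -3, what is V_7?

-13

Intervening sets V_6 = -3 and removes its equation (V_6 := V_4^2 + V_2).
V_3 = V_2 + 3·V_1 + 6  [with V_2=5, V_1=-1]  = 8
V_4 = 2·V_2 - 2·V_3 - V_1  [with V_2=5, V_3=8, V_1=-1]  = -5
V_7 = 2·V_4 + V_6  [with V_4=-5, V_6=-3]  = -13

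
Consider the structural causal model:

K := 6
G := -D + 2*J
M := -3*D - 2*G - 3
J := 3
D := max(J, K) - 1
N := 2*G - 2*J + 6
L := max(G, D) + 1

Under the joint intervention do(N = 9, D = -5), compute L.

Setting N = 9, D = -5 by intervention discards those variables' equations.
G = -D + 2*J  [with D=-5, J=3]  = 11
L = max(G, D) + 1  [with G=11, D=-5]  = 12

12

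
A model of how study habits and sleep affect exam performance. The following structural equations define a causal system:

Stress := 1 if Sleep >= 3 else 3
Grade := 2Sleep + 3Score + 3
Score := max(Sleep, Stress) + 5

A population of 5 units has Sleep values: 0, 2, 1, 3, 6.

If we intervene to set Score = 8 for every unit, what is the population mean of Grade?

31.8

Under do(Score=8), Score's equation is replaced by Score=8 for every unit. Per-unit Grade: 27, 31, 29, 33, 39. Mean = 31.8.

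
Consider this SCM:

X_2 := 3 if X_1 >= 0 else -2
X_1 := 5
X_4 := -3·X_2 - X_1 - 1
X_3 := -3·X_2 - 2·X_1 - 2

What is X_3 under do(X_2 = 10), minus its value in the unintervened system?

The intervention breaks the incoming arrows to X_2: X_2 := 3 if X_1 >= 0 else -2 no longer applies, and X_2 = 10.
X_3 = -3·X_2 - 2·X_1 - 2  [with X_2=10, X_1=5]  = -42
Without intervention: X_2 = 3 if X_1 >= 0 else -2  [with X_1=5]  = 3; X_3 = -3·X_2 - 2·X_1 - 2  [with X_2=3, X_1=5]  = -21.
Change = -42 − (-21) = -21.

-21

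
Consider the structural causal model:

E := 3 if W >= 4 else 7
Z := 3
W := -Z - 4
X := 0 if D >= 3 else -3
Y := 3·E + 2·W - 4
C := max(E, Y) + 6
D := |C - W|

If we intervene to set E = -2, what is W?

Under do(E=-2), the mechanism E := 3 if W >= 4 else 7 is discarded; E is fixed at -2.
Since W is not a descendant of the intervened variable, it is unaffected.
W = -Z - 4  [with Z=3]  = -7

-7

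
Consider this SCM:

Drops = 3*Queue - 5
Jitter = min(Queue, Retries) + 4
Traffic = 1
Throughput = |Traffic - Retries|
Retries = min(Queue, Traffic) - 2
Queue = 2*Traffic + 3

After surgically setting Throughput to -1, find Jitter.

do(Throughput=-1) replaces the equation Throughput = |Traffic - Retries| with the constant Throughput = -1.
Since Jitter is not a descendant of the intervened variable, it is unaffected.
Queue = 2*Traffic + 3  [with Traffic=1]  = 5
Retries = min(Queue, Traffic) - 2  [with Queue=5, Traffic=1]  = -1
Jitter = min(Queue, Retries) + 4  [with Queue=5, Retries=-1]  = 3

3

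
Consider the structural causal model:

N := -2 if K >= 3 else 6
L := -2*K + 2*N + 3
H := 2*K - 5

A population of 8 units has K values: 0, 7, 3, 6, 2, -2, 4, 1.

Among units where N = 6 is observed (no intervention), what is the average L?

14.5

Conditioning on N=6 selects the 4 unit(s) with K ∈ {0, 2, -2, 1}. Their L values: 15, 11, 19, 13. Mean = 14.5.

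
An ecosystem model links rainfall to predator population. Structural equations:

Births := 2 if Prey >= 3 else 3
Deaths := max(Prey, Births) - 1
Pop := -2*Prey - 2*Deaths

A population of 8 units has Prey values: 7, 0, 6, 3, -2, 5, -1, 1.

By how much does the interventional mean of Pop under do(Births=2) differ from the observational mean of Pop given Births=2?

9

do(Births=2) breaks Births's dependence on Prey. With Births=2 fixed, Pop across the units is -26, -2, -22, -10, 2, -18, 0, -4, mean -10.
E[Pop|Births=2] averages over only the 4 units with Births=2 (Prey = 7, 6, 3, 5): Pop = -26, -22, -10, -18, mean -19.
Difference = -10 − (-19) = 9.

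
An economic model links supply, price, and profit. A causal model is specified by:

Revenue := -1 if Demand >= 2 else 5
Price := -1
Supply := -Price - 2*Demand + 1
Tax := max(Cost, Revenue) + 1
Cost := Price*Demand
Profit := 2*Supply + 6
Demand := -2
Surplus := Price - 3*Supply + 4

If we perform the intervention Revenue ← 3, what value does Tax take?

4

The intervention breaks the incoming arrows to Revenue: Revenue := -1 if Demand >= 2 else 5 no longer applies, and Revenue = 3.
Cost = Price*Demand  [with Price=-1, Demand=-2]  = 2
Tax = max(Cost, Revenue) + 1  [with Cost=2, Revenue=3]  = 4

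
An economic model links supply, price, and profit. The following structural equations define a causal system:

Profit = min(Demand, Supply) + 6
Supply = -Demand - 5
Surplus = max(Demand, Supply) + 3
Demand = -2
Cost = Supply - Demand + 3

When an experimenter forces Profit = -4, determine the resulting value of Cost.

Under do(Profit=-4), the mechanism Profit = min(Demand, Supply) + 6 is discarded; Profit is fixed at -4.
Since Cost is not a descendant of the intervened variable, it is unaffected.
Supply = -Demand - 5  [with Demand=-2]  = -3
Cost = Supply - Demand + 3  [with Supply=-3, Demand=-2]  = 2

2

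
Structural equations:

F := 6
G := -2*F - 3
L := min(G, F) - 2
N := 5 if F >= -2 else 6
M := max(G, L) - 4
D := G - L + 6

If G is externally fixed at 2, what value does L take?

The intervention breaks the incoming arrows to G: G := -2*F - 3 no longer applies, and G = 2.
L = min(G, F) - 2  [with G=2, F=6]  = 0

0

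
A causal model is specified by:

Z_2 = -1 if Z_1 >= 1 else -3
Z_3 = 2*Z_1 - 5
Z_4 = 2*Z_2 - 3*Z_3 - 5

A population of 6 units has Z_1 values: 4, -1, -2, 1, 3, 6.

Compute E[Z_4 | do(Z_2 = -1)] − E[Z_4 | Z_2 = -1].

The intervention sets Z_2=-1 in all 6 units regardless of Z_1. Recomputing Z_4 per unit gives -16, 14, 20, 2, -10, -28; average -3.
Observing Z_2=-1 restricts to units where Z_2's equation naturally yields -1: Z_1 ∈ {4, 1, 3, 6}. In that subpopulation Z_4 = -16, 2, -10, -28, mean -13.
Difference = -3 − (-13) = 10.

10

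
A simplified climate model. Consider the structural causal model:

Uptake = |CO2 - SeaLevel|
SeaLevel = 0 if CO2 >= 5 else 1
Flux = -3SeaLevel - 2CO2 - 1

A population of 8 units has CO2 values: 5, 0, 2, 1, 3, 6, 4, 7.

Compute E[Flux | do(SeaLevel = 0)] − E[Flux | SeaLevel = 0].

The intervention sets SeaLevel=0 in all 8 units regardless of CO2. Recomputing Flux per unit gives -11, -1, -5, -3, -7, -13, -9, -15; average -8.
Conditioning on SeaLevel=0 selects the 3 unit(s) with CO2 ∈ {5, 6, 7}. Their Flux values: -11, -13, -15. Mean = -13.
Difference = -8 − (-13) = 5.

5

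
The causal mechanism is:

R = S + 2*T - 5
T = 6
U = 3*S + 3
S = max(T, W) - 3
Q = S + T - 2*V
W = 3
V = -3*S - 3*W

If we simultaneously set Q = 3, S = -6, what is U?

-15

The joint intervention fixes Q = 3, S = -6, removing each variable's own equation.
U = 3*S + 3  [with S=-6]  = -15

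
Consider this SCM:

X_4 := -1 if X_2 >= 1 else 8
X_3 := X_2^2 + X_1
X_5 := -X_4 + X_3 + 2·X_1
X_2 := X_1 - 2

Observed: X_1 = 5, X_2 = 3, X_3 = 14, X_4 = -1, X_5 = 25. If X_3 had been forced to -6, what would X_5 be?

do(X_3=-6) replaces the equation X_3 := X_2^2 + X_1 with the constant X_3 = -6.
X_2 = X_1 - 2  [with X_1=5]  = 3
X_4 = -1 if X_2 >= 1 else 8  [with X_2=3]  = -1
X_5 = -X_4 + X_3 + 2·X_1  [with X_4=-1, X_3=-6, X_1=5]  = 5

5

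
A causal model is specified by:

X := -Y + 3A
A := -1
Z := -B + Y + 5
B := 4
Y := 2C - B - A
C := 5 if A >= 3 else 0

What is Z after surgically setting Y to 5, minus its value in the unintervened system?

8

Intervening sets Y = 5 and removes its equation (Y := 2C - B - A).
Z = -B + Y + 5  [with B=4, Y=5]  = 6
Without intervention: C = 5 if A >= 3 else 0  [with A=-1]  = 0; Y = 2C - B - A  [with C=0, B=4, A=-1]  = -3; Z = -B + Y + 5  [with B=4, Y=-3]  = -2.
Change = 6 − (-2) = 8.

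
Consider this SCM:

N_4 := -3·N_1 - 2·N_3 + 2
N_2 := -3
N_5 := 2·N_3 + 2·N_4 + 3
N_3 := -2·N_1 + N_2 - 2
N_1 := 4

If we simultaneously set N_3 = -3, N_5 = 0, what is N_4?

-4

The joint intervention fixes N_3 = -3, N_5 = 0, removing each variable's own equation.
N_4 = -3·N_1 - 2·N_3 + 2  [with N_1=4, N_3=-3]  = -4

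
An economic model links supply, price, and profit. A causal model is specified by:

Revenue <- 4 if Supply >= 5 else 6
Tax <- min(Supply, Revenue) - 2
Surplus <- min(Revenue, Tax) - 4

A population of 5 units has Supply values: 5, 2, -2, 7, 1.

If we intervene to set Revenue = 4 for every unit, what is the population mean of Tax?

Under do(Revenue=4), Revenue's equation is replaced by Revenue=4 for every unit. Per-unit Tax: 2, 0, -4, 2, -1. Mean = -0.2.

-0.2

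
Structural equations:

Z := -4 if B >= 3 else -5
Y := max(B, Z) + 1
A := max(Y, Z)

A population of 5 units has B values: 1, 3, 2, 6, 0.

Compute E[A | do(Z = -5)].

Under do(Z=-5), Z's equation is replaced by Z=-5 for every unit. Per-unit A: 2, 4, 3, 7, 1. Mean = 3.4.

3.4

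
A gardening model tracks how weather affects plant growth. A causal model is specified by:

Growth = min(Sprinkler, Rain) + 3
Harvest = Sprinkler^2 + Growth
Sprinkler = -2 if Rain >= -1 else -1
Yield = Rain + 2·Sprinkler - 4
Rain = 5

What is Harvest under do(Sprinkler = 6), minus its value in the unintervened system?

39

do(Sprinkler=6) replaces the equation Sprinkler = -2 if Rain >= -1 else -1 with the constant Sprinkler = 6.
Growth = min(Sprinkler, Rain) + 3  [with Sprinkler=6, Rain=5]  = 8
Harvest = Sprinkler^2 + Growth  [with Sprinkler=6, Growth=8]  = 44
Without intervention: Sprinkler = -2 if Rain >= -1 else -1  [with Rain=5]  = -2; Growth = min(Sprinkler, Rain) + 3  [with Sprinkler=-2, Rain=5]  = 1; Harvest = Sprinkler^2 + Growth  [with Sprinkler=-2, Growth=1]  = 5.
Change = 44 − 5 = 39.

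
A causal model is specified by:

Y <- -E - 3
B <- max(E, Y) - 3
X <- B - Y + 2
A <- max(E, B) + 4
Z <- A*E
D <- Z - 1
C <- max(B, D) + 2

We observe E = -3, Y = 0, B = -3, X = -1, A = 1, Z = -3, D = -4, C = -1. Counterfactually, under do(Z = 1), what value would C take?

2

Intervening sets Z = 1 and removes its equation (Z <- A*E).
Y = -E - 3  [with E=-3]  = 0
B = max(E, Y) - 3  [with E=-3, Y=0]  = -3
D = Z - 1  [with Z=1]  = 0
C = max(B, D) + 2  [with B=-3, D=0]  = 2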